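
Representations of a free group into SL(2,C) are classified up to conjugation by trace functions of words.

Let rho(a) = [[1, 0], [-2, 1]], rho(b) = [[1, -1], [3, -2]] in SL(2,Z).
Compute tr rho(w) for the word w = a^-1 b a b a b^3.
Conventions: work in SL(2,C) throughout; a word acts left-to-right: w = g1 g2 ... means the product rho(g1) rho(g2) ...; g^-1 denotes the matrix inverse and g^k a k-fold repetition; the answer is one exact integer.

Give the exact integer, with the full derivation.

rho(a^-1) = [[1, 0], [2, 1]]
... * rho(b) = [[1, -1], [3, -2]]  ->  [[1, -1], [5, -4]]
... * rho(a) = [[1, 0], [-2, 1]]  ->  [[3, -1], [13, -4]]
... * rho(b) = [[1, -1], [3, -2]]  ->  [[0, -1], [1, -5]]
... * rho(a) = [[1, 0], [-2, 1]]  ->  [[2, -1], [11, -5]]
... * rho(b) = [[1, -1], [3, -2]]  ->  [[-1, 0], [-4, -1]]
... * rho(b) = [[1, -1], [3, -2]]  ->  [[-1, 1], [-7, 6]]
... * rho(b) = [[1, -1], [3, -2]]  ->  [[2, -1], [11, -5]]
tr = 2 + -5 = -3

-3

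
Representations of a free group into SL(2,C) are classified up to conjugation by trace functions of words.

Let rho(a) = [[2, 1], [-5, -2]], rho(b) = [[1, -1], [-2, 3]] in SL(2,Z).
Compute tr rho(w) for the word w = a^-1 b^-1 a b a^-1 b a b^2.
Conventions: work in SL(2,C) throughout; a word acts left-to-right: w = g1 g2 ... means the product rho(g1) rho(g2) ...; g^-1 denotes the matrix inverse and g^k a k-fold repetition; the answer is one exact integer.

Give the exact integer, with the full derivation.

rho(a^-1) = [[-2, -1], [5, 2]]
... * rho(b^-1) = [[3, 1], [2, 1]]  ->  [[-8, -3], [19, 7]]
... * rho(a) = [[2, 1], [-5, -2]]  ->  [[-1, -2], [3, 5]]
... * rho(b) = [[1, -1], [-2, 3]]  ->  [[3, -5], [-7, 12]]
... * rho(a^-1) = [[-2, -1], [5, 2]]  ->  [[-31, -13], [74, 31]]
... * rho(b) = [[1, -1], [-2, 3]]  ->  [[-5, -8], [12, 19]]
... * rho(a) = [[2, 1], [-5, -2]]  ->  [[30, 11], [-71, -26]]
... * rho(b) = [[1, -1], [-2, 3]]  ->  [[8, 3], [-19, -7]]
... * rho(b) = [[1, -1], [-2, 3]]  ->  [[2, 1], [-5, -2]]
tr = 2 + -2 = 0

0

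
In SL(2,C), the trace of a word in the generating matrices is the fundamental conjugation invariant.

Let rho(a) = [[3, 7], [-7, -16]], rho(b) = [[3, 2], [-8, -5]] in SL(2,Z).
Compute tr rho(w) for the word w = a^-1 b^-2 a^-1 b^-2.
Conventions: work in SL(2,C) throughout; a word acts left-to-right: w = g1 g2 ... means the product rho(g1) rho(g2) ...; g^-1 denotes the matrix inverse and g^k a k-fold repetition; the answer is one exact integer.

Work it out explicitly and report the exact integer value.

rho(a^-1) = [[-16, -7], [7, 3]]
... * rho(b^-1) = [[-5, -2], [8, 3]]  ->  [[24, 11], [-11, -5]]
... * rho(b^-1) = [[-5, -2], [8, 3]]  ->  [[-32, -15], [15, 7]]
... * rho(a^-1) = [[-16, -7], [7, 3]]  ->  [[407, 179], [-191, -84]]
... * rho(b^-1) = [[-5, -2], [8, 3]]  ->  [[-603, -277], [283, 130]]
... * rho(b^-1) = [[-5, -2], [8, 3]]  ->  [[799, 375], [-375, -176]]
tr = 799 + -176 = 623

623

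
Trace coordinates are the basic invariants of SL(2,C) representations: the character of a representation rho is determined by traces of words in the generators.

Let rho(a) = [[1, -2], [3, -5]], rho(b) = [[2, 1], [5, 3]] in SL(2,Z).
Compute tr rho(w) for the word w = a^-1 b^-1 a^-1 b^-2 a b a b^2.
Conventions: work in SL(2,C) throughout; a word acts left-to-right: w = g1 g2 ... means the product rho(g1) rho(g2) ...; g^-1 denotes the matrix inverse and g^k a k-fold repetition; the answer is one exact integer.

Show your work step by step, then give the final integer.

370002

rho(a^-1) = [[-5, 2], [-3, 1]]
... * rho(b^-1) = [[3, -1], [-5, 2]]  ->  [[-25, 9], [-14, 5]]
... * rho(a^-1) = [[-5, 2], [-3, 1]]  ->  [[98, -41], [55, -23]]
... * rho(b^-1) = [[3, -1], [-5, 2]]  ->  [[499, -180], [280, -101]]
... * rho(b^-1) = [[3, -1], [-5, 2]]  ->  [[2397, -859], [1345, -482]]
... * rho(a) = [[1, -2], [3, -5]]  ->  [[-180, -499], [-101, -280]]
... * rho(b) = [[2, 1], [5, 3]]  ->  [[-2855, -1677], [-1602, -941]]
... * rho(a) = [[1, -2], [3, -5]]  ->  [[-7886, 14095], [-4425, 7909]]
... * rho(b) = [[2, 1], [5, 3]]  ->  [[54703, 34399], [30695, 19302]]
... * rho(b) = [[2, 1], [5, 3]]  ->  [[281401, 157900], [157900, 88601]]
tr = 281401 + 88601 = 370002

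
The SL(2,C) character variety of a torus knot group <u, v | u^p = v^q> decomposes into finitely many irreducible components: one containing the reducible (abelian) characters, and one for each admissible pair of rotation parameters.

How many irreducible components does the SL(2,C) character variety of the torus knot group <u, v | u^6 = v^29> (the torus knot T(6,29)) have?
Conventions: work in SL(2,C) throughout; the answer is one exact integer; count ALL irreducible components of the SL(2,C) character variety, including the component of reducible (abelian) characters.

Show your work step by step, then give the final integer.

For T(6,29): irreducibility forces the central element u^6 = v^29 to one of +I, -I.
So on each irreducible component the traces are pinned: tr(u) = 2*cos(pi*alpha/6) with 1 <= alpha <= 5, tr(v) = 2*cos(pi*beta/29) with 1 <= beta <= 28.
The two central values (-1)^alpha I and (-1)^beta I must be the same matrix, so alpha and beta share a parity.
Enumerate parity-matched pairs: 3*14 odd-odd plus 2*14 even-even gives 70.
components with irreducible characters: 70; plus the single component of reducible (abelian) characters: total 71.

71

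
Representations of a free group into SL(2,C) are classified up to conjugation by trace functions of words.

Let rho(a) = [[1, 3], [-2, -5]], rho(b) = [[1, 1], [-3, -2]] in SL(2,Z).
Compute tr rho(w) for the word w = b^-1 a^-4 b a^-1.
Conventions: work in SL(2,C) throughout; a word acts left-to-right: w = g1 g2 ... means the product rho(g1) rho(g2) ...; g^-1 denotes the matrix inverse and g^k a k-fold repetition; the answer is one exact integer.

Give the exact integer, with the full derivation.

4

rho(b^-1) = [[-2, -1], [3, 1]]
... * rho(a^-1) = [[-5, -3], [2, 1]]  ->  [[8, 5], [-13, -8]]
... * rho(a^-1) = [[-5, -3], [2, 1]]  ->  [[-30, -19], [49, 31]]
... * rho(a^-1) = [[-5, -3], [2, 1]]  ->  [[112, 71], [-183, -116]]
... * rho(a^-1) = [[-5, -3], [2, 1]]  ->  [[-418, -265], [683, 433]]
... * rho(b) = [[1, 1], [-3, -2]]  ->  [[377, 112], [-616, -183]]
... * rho(a^-1) = [[-5, -3], [2, 1]]  ->  [[-1661, -1019], [2714, 1665]]
tr = -1661 + 1665 = 4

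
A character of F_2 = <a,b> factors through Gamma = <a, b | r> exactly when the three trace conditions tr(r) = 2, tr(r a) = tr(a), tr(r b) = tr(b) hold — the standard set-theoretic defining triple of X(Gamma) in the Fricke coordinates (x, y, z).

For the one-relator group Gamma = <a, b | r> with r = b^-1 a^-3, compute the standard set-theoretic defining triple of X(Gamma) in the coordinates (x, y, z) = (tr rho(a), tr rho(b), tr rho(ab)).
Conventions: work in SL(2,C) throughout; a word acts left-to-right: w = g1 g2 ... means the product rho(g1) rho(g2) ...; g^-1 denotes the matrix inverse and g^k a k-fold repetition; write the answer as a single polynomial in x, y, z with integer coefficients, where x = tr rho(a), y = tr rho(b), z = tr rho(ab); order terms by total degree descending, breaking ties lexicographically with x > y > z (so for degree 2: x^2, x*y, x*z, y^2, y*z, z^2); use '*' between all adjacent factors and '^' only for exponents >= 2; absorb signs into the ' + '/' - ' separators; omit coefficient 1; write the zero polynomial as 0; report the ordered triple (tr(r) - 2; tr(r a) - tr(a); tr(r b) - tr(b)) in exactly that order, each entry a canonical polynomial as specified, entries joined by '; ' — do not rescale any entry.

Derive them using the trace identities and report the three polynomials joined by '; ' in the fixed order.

x^2*z - x*y - z - 2; x*z - x - y; x^3 - 3*x - y

tr(a^-1) = tr(a) = x
tr(a^-2) = tr(a^-1)*tr(a) - tr(1)  (eliminate a^-1) = x^2 - 2
tr(a^-1 b) = tr(b)*tr(a) - tr(b a)  (eliminate a^-1) = x*y - z
tr(a^-2 b) = tr(a^-1 b)*tr(a) - tr(a^-1 b a)  (eliminate a^-1) = x^2*y - x*z - y
tr(b^-1 a^-2) = tr(a^-2)*tr(b) - tr(a^-2 b)  (eliminate b^-1) = x*z - y
tr(b^-1 a^-3) = tr(b^-1 a^-2)*tr(a) - tr(b^-1 a^-1)  (eliminate a^-1) = x^2*z - x*y - z
tr(a^-3) = tr(a^-2)*tr(a) - tr(a^-1)   [inverse elimination on a] = x^3 - 3*x
assemble the triple (tr(r) - 2; tr(r a) - x; tr(r b) - y)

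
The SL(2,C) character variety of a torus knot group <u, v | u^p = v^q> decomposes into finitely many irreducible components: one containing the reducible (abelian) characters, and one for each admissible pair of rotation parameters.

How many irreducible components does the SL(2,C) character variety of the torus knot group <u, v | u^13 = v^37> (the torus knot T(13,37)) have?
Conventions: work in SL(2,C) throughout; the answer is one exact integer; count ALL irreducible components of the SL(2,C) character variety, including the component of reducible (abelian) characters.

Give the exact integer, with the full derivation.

For T(13,37): irreducibility forces the central element u^13 = v^37 to one of +I, -I.
So on each irreducible component the traces are pinned: tr(u) = 2*cos(pi*alpha/13) with 1 <= alpha <= 12, tr(v) = 2*cos(pi*beta/37) with 1 <= beta <= 36.
The two central values (-1)^alpha I and (-1)^beta I must be the same matrix, so alpha and beta share a parity.
Enumerate parity-matched pairs: 6*18 odd-odd plus 6*18 even-even gives 216.
components with irreducible characters: 216; plus the single component of reducible (abelian) characters: total 217.

217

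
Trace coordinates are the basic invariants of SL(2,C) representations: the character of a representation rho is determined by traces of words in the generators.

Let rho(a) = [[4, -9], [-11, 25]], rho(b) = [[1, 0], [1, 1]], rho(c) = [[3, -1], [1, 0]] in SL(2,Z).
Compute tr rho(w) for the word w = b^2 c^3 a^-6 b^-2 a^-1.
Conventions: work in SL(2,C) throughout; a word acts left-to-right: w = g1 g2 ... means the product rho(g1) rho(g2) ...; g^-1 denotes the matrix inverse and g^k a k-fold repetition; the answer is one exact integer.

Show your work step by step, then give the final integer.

rho(b) = [[1, 0], [1, 1]]
... * rho(b) = [[1, 0], [1, 1]]  ->  [[1, 0], [2, 1]]
... * rho(c) = [[3, -1], [1, 0]]  ->  [[3, -1], [7, -2]]
... * rho(c) = [[3, -1], [1, 0]]  ->  [[8, -3], [19, -7]]
... * rho(c) = [[3, -1], [1, 0]]  ->  [[21, -8], [50, -19]]
... * rho(a^-1) = [[25, 9], [11, 4]]  ->  [[437, 157], [1041, 374]]
... * rho(a^-1) = [[25, 9], [11, 4]]  ->  [[12652, 4561], [30139, 10865]]
... * rho(a^-1) = [[25, 9], [11, 4]]  ->  [[366471, 132112], [872990, 314711]]
... * rho(a^-1) = [[25, 9], [11, 4]]  ->  [[10615007, 3826687], [25286571, 9115754]]
... * rho(a^-1) = [[25, 9], [11, 4]]  ->  [[307468732, 110841811], [732437569, 264042155]]
... * rho(a^-1) = [[25, 9], [11, 4]]  ->  [[8905978221, 3210585832], [21215402930, 7648106741]]
... * rho(b^-1) = [[1, 0], [-1, 1]]  ->  [[5695392389, 3210585832], [13567296189, 7648106741]]
... * rho(b^-1) = [[1, 0], [-1, 1]]  ->  [[2484806557, 3210585832], [5919189448, 7648106741]]
... * rho(a^-1) = [[25, 9], [11, 4]]  ->  [[97436608077, 35205602341], [232108910351, 83865131996]]
tr = 97436608077 + 83865131996 = 181301740073

181301740073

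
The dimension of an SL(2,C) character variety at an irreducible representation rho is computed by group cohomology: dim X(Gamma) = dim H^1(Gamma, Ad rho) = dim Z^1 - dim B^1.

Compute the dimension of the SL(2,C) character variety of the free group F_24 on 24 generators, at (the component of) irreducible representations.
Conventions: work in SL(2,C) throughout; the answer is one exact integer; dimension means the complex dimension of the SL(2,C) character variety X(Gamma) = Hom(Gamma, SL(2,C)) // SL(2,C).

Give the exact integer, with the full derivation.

69

The free group F_24: 24 generators, no relators.
So Z^1 = (sl_2)^24 in full: dim Z^1 = 72.
At an irreducible rho the centralizer of the image in sl_2 is 0, so the coboundary map sl_2 -> Z^1 is injective: dim B^1 = 3.
dim X = dim H^1 = dim Z^1 - dim B^1 = 72 - 3 = 69.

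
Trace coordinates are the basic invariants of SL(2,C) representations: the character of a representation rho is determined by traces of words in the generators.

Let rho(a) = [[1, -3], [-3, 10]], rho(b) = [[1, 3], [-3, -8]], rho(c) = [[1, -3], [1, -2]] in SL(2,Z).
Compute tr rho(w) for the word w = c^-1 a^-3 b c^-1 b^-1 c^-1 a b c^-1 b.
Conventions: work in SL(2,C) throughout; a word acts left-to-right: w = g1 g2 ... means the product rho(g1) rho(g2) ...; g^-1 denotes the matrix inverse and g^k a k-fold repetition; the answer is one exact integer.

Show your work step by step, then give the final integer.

-90499621

rho(c^-1) = [[-2, 3], [-1, 1]]
... * rho(a^-1) = [[10, 3], [3, 1]]  ->  [[-11, -3], [-7, -2]]
... * rho(a^-1) = [[10, 3], [3, 1]]  ->  [[-119, -36], [-76, -23]]
... * rho(a^-1) = [[10, 3], [3, 1]]  ->  [[-1298, -393], [-829, -251]]
... * rho(b) = [[1, 3], [-3, -8]]  ->  [[-119, -750], [-76, -479]]
... * rho(c^-1) = [[-2, 3], [-1, 1]]  ->  [[988, -1107], [631, -707]]
... * rho(b^-1) = [[-8, -3], [3, 1]]  ->  [[-11225, -4071], [-7169, -2600]]
... * rho(c^-1) = [[-2, 3], [-1, 1]]  ->  [[26521, -37746], [16938, -24107]]
... * rho(a) = [[1, -3], [-3, 10]]  ->  [[139759, -457023], [89259, -291884]]
... * rho(b) = [[1, 3], [-3, -8]]  ->  [[1510828, 4075461], [964911, 2602849]]
... * rho(c^-1) = [[-2, 3], [-1, 1]]  ->  [[-7097117, 8607945], [-4532671, 5497582]]
... * rho(b) = [[1, 3], [-3, -8]]  ->  [[-32920952, -90154911], [-21025417, -57578669]]
tr = -32920952 + -57578669 = -90499621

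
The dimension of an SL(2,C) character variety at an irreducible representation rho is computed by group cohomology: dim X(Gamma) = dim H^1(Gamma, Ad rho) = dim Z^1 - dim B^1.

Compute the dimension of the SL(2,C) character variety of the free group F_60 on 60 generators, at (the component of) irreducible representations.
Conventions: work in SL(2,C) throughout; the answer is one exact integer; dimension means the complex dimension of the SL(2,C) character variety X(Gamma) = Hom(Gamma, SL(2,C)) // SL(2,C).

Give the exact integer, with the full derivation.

Gamma = F_60 has 60 generators and no relators.
Z^1(Gamma, Ad rho) = (sl_2)^60: a cocycle is a free choice of one sl_2 vector per generator, so dim Z^1 = 3*60 = 180.
Irreducibility makes the coboundary map sl_2 -> Z^1 injective (trivial centralizer), so dim B^1 = 3.
dim H^1 = 180 - 3 = 177, which is dim X.

177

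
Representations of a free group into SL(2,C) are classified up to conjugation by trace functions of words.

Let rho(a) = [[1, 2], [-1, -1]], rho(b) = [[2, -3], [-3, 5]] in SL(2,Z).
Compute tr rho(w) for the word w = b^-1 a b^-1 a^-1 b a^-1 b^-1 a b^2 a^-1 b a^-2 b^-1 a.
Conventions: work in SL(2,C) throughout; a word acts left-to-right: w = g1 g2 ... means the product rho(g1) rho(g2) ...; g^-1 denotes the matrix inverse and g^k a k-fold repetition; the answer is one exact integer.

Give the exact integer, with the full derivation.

rho(b^-1) = [[5, 3], [3, 2]]
... * rho(a) = [[1, 2], [-1, -1]]  ->  [[2, 7], [1, 4]]
... * rho(b^-1) = [[5, 3], [3, 2]]  ->  [[31, 20], [17, 11]]
... * rho(a^-1) = [[-1, -2], [1, 1]]  ->  [[-11, -42], [-6, -23]]
... * rho(b) = [[2, -3], [-3, 5]]  ->  [[104, -177], [57, -97]]
... * rho(a^-1) = [[-1, -2], [1, 1]]  ->  [[-281, -385], [-154, -211]]
... * rho(b^-1) = [[5, 3], [3, 2]]  ->  [[-2560, -1613], [-1403, -884]]
... * rho(a) = [[1, 2], [-1, -1]]  ->  [[-947, -3507], [-519, -1922]]
... * rho(b) = [[2, -3], [-3, 5]]  ->  [[8627, -14694], [4728, -8053]]
... * rho(b) = [[2, -3], [-3, 5]]  ->  [[61336, -99351], [33615, -54449]]
... * rho(a^-1) = [[-1, -2], [1, 1]]  ->  [[-160687, -222023], [-88064, -121679]]
... * rho(b) = [[2, -3], [-3, 5]]  ->  [[344695, -628054], [188909, -344203]]
... * rho(a^-1) = [[-1, -2], [1, 1]]  ->  [[-972749, -1317444], [-533112, -722021]]
... * rho(a^-1) = [[-1, -2], [1, 1]]  ->  [[-344695, 628054], [-188909, 344203]]
... * rho(b^-1) = [[5, 3], [3, 2]]  ->  [[160687, 222023], [88064, 121679]]
... * rho(a) = [[1, 2], [-1, -1]]  ->  [[-61336, 99351], [-33615, 54449]]
tr = -61336 + 54449 = -6887

-6887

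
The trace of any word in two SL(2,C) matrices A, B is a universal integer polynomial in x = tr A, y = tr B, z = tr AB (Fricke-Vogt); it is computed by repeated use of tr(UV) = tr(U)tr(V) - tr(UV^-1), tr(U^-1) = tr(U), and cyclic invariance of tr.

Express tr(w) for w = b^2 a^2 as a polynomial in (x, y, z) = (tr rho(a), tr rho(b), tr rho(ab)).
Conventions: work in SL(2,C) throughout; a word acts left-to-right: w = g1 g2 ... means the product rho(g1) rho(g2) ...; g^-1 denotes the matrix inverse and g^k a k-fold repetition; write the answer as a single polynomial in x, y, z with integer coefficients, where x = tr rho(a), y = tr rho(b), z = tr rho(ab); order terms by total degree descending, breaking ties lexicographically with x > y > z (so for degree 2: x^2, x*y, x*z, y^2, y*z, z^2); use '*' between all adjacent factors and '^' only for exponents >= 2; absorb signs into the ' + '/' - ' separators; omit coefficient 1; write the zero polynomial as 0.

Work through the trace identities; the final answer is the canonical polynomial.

x*y*z - x^2 - y^2 + 2

so trace(b^2 a) = trace(b)*trace(a b) - trace(a)   [square of b] = y*z - x
reduce: trace(b^2) = trace(b)*trace(b) - trace(1)   [square of b] = y^2 - 2
so trace(b^2 a^2) = trace(a)*trace(b^2 a) - trace(b^2)   [square of a] = x*y*z - x^2 - y^2 + 2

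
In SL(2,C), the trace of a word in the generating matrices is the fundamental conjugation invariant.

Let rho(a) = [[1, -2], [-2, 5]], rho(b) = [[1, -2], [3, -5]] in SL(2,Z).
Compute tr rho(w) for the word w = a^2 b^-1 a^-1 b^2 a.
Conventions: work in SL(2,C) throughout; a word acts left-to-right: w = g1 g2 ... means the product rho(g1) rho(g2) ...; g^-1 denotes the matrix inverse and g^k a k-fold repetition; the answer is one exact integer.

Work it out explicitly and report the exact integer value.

rho(a) = [[1, -2], [-2, 5]]
... * rho(a) = [[1, -2], [-2, 5]]  ->  [[5, -12], [-12, 29]]
... * rho(b^-1) = [[-5, 2], [-3, 1]]  ->  [[11, -2], [-27, 5]]
... * rho(a^-1) = [[5, 2], [2, 1]]  ->  [[51, 20], [-125, -49]]
... * rho(b) = [[1, -2], [3, -5]]  ->  [[111, -202], [-272, 495]]
... * rho(b) = [[1, -2], [3, -5]]  ->  [[-495, 788], [1213, -1931]]
... * rho(a) = [[1, -2], [-2, 5]]  ->  [[-2071, 4930], [5075, -12081]]
tr = -2071 + -12081 = -14152

-14152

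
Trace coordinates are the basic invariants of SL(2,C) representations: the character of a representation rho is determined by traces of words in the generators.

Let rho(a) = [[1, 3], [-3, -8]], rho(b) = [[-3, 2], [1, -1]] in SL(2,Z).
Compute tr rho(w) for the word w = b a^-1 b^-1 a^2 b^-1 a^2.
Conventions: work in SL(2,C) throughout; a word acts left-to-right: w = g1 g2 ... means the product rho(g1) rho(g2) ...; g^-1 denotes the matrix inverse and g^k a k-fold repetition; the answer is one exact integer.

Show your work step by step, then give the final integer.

rho(b) = [[-3, 2], [1, -1]]
... * rho(a^-1) = [[-8, -3], [3, 1]]  ->  [[30, 11], [-11, -4]]
... * rho(b^-1) = [[-1, -2], [-1, -3]]  ->  [[-41, -93], [15, 34]]
... * rho(a) = [[1, 3], [-3, -8]]  ->  [[238, 621], [-87, -227]]
... * rho(a) = [[1, 3], [-3, -8]]  ->  [[-1625, -4254], [594, 1555]]
... * rho(b^-1) = [[-1, -2], [-1, -3]]  ->  [[5879, 16012], [-2149, -5853]]
... * rho(a) = [[1, 3], [-3, -8]]  ->  [[-42157, -110459], [15410, 40377]]
... * rho(a) = [[1, 3], [-3, -8]]  ->  [[289220, 757201], [-105721, -276786]]
tr = 289220 + -276786 = 12434

12434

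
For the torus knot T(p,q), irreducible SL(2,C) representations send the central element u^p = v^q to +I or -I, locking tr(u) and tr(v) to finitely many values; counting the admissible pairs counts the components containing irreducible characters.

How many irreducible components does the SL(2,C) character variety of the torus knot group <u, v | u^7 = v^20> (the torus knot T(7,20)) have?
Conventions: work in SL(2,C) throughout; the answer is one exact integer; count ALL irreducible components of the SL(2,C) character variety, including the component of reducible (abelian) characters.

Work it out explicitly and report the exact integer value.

58

For T(7,20): irreducibility forces the central element u^7 = v^20 to one of +I, -I.
So on each irreducible component the traces are pinned: tr(u) = 2*cos(pi*alpha/7) with 1 <= alpha <= 6, tr(v) = 2*cos(pi*beta/20) with 1 <= beta <= 19.
u^7 = (-1)^alpha I and v^20 = (-1)^beta I must agree, so alpha and beta have equal parity.
count pairs: odd alpha (3 choices) x odd beta (10), plus even alpha (3) x even beta (9): 3*10 + 3*9 = 57.
components with irreducible characters: 57; plus the single component of reducible (abelian) characters: total 58.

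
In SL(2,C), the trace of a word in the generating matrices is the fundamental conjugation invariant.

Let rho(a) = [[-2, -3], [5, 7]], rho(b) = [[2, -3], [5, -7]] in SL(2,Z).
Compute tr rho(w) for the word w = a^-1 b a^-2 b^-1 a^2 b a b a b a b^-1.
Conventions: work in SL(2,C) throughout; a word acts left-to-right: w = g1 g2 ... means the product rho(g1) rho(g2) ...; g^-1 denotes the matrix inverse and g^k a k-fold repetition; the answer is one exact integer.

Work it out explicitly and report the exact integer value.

4049158885067

rho(a^-1) = [[7, 3], [-5, -2]]
... * rho(b) = [[2, -3], [5, -7]]  ->  [[29, -42], [-20, 29]]
... * rho(a^-1) = [[7, 3], [-5, -2]]  ->  [[413, 171], [-285, -118]]
... * rho(a^-1) = [[7, 3], [-5, -2]]  ->  [[2036, 897], [-1405, -619]]
... * rho(b^-1) = [[-7, 3], [-5, 2]]  ->  [[-18737, 7902], [12930, -5453]]
... * rho(a) = [[-2, -3], [5, 7]]  ->  [[76984, 111525], [-53125, -76961]]
... * rho(a) = [[-2, -3], [5, 7]]  ->  [[403657, 549723], [-278555, -379352]]
... * rho(b) = [[2, -3], [5, -7]]  ->  [[3555929, -5059032], [-2453870, 3491129]]
... * rho(a) = [[-2, -3], [5, 7]]  ->  [[-32407018, -46081011], [22363385, 31799513]]
... * rho(b) = [[2, -3], [5, -7]]  ->  [[-295219091, 419788131], [203724335, -289686746]]
... * rho(a) = [[-2, -3], [5, 7]]  ->  [[2689378837, 3824174190], [-1855882400, -2638980227]]
... * rho(b) = [[2, -3], [5, -7]]  ->  [[24499628624, -34837355841], [-16906665935, 24040508789]]
... * rho(a) = [[-2, -3], [5, 7]]  ->  [[-223186036453, -317360376759], [154015875815, 219003559328]]
... * rho(b^-1) = [[-7, 3], [-5, 2]]  ->  [[3149104138966, -1304278862877], [-2173128927345, 900054746101]]
tr = 3149104138966 + 900054746101 = 4049158885067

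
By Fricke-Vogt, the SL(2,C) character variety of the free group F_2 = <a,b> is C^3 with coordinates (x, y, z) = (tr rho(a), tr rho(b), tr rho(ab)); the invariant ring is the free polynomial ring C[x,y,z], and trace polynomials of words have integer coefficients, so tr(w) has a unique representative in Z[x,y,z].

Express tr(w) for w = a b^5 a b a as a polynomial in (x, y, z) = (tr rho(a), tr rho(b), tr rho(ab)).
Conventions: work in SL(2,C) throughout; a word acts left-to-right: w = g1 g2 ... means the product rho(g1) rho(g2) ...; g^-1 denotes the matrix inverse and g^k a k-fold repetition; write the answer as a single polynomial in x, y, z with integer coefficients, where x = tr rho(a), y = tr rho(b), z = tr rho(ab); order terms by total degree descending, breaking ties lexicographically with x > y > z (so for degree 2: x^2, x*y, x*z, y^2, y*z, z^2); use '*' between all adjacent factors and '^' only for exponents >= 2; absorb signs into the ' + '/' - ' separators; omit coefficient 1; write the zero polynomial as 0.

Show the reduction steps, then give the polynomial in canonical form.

tr(a b a b) = tr(b a)*tr(b a) - tr(1)  (split on b) = z^2 - 2
tr(a b a) = tr(a)*tr(b a) - tr(b)  (reduce the a square) = x*z - y
tr(b a b a b) = tr(b)*tr(a b a b) - tr(a b a)  (reduce the b square) = y*z^2 - x*z - y
tr(b^3 a b a) = tr(b)*tr(b a b a b) - tr(b a b a)  (reduce the b square) = y^2*z^2 - x*y*z - y^2 - z^2 + 2
tr(b a b) = tr(b)*tr(a b) - tr(a)  (reduce the b square) = y*z - x
tr(a b^3) = tr(b)*tr(b a b) - tr(b a)  (reduce the b square) = y^2*z - x*y - z
tr(b^3 a b) = tr(b)*tr(a b^3) - tr(a b^2)  (reduce the b square) = y^3*z - x*y^2 - 2*y*z + x
tr(b a b a^2 b^2) = tr(a)*tr(b^3 a b a) - tr(b^3 a b)  (reduce the a square) = x*y^2*z^2 - x^2*y*z - y^3*z - x*z^2 + 2*y*z + x
tr(b a b a^2 b) = tr(a)*tr(b^2 a b a) - tr(b^2 a b)  (reduce the a square) = x*y*z^2 - x^2*z - y^2*z + z
tr(b^3 a b a^2 b) = tr(b)*tr(b a b a^2 b^2) - tr(b a b a^2 b)  (reduce the b square) = x*y^3*z^2 - x^2*y^2*z - y^4*z - 2*x*y*z^2 + x^2*z + 3*y^2*z + x*y - z
tr(a b^5 a b a) = tr(b)*tr(b^3 a b a^2 b) - tr(b^3 a b a^2)  (reduce the b square) = x*y^4*z^2 - x^2*y^3*z - y^5*z - 3*x*y^2*z^2 + 2*x^2*y*z + 4*y^3*z + x*y^2 + x*z^2 - 3*y*z - x

x*y^4*z^2 - x^2*y^3*z - y^5*z - 3*x*y^2*z^2 + 2*x^2*y*z + 4*y^3*z + x*y^2 + x*z^2 - 3*y*z - x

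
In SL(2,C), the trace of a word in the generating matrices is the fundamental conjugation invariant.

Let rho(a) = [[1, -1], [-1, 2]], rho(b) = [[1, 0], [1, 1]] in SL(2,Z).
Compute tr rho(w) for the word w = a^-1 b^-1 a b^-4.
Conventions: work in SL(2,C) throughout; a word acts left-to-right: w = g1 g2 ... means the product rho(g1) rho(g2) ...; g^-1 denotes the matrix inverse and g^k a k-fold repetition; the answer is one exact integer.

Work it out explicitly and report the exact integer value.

-2

rho(a^-1) = [[2, 1], [1, 1]]
... * rho(b^-1) = [[1, 0], [-1, 1]]  ->  [[1, 1], [0, 1]]
... * rho(a) = [[1, -1], [-1, 2]]  ->  [[0, 1], [-1, 2]]
... * rho(b^-1) = [[1, 0], [-1, 1]]  ->  [[-1, 1], [-3, 2]]
... * rho(b^-1) = [[1, 0], [-1, 1]]  ->  [[-2, 1], [-5, 2]]
... * rho(b^-1) = [[1, 0], [-1, 1]]  ->  [[-3, 1], [-7, 2]]
... * rho(b^-1) = [[1, 0], [-1, 1]]  ->  [[-4, 1], [-9, 2]]
tr = -4 + 2 = -2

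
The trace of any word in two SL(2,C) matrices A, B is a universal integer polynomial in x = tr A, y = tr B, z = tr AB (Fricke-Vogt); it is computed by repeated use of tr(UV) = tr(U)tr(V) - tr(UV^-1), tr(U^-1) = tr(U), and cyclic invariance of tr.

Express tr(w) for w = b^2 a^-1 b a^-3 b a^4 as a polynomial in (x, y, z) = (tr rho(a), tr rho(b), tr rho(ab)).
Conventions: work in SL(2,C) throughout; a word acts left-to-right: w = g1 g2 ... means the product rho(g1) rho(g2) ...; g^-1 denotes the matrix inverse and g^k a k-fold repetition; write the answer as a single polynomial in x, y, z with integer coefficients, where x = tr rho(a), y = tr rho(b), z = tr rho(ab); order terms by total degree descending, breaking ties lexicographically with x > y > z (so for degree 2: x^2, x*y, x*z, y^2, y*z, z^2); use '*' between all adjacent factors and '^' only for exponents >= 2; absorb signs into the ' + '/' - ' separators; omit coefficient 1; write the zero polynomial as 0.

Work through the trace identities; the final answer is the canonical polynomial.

tr(a b a) = tr(a) * tr(b a) - tr(b)   [square of a] = x*z - y
tr(a^3 b) = tr(a) * tr(a b a) - tr(a b)   [square of a] = x^2*z - x*y - z
tr(a^2) = tr(a) * tr(a) - tr(1)   [square of a] = x^2 - 2
next, tr(a^3) = tr(a) * tr(a^2) - tr(a)   [square of a] = x^3 - 3*x
tr(b a^3 b) = tr(b) * tr(a^3 b) - tr(a^3)   [square of b] = x^2*y*z - x^3 - x*y^2 - y*z + 3*x
tr(a b^3 a^2) = tr(b) * tr(b a^3 b) - tr(b a^3)   [square of b] = x^2*y^2*z - x^3*y - x*y^3 - x^2*z - y^2*z + 4*x*y + z
next, tr(b a^2 b) = tr(b) * tr(a^2 b) - tr(a^2)   [square of b] = x*y*z - x^2 - y^2 + 2
and tr(a b^3 a) = tr(b) * tr(b a^2 b) - tr(b a^2)   [square of b] = x*y^2*z - x^2*y - y^3 - x*z + 3*y
and tr(b a^4 b^2) = tr(a) * tr(a b^3 a^2) - tr(a b^3 a)   [square of a] = x^3*y^2*z - x^4*y - x^2*y^3 - x^3*z - 2*x*y^2*z + 5*x^2*y + y^3 + 2*x*z - 3*y
and tr(b a^4 b) = tr(a) * tr(a^2 b^2 a) - tr(a^2 b^2)   [square of a] = x^3*y*z - x^4 - x^2*y^2 - 2*x*y*z + 4*x^2 + y^2 - 2
and tr(b^2 a^4 b^2) = tr(b) * tr(b a^4 b^2) - tr(b a^4 b)   [square of b] = x^3*y^3*z - x^4*y^2 - x^2*y^4 - 2*x^3*y*z - 2*x*y^3*z + x^4 + 6*x^2*y^2 + y^4 + 4*x*y*z - 4*x^2 - 4*y^2 + 2
tr(a b a b) = tr(b a) * tr(b a) - tr(1)   [split at a repeated b] = z^2 - 2
tr(b^2 a b a) = tr(b) * tr(a b a b) - tr(a b a)   [square of b] = y*z^2 - x*z - y
tr(b a b) = tr(b) * tr(a b) - tr(a)   [square of b] = y*z - x
next, tr(b^2 a b) = tr(b) * tr(b a b) - tr(b a)   [square of b] = y^2*z - x*y - z
and tr(a^2 b^2 a b) = tr(a) * tr(b^2 a b a) - tr(b^2 a b)   [square of a] = x*y*z^2 - x^2*z - y^2*z + z
tr(a b^2 a b^2 a) = tr(b) * tr(a^2 b^2 a b) - tr(a^2 b^2 a)   [square of b] = x*y^2*z^2 - 2*x^2*y*z - y^3*z + x^3 + x*y^2 + 2*y*z - 3*x
tr(a b^2 a b^2) = tr(b) * tr(a b^2 a b) - tr(a b^2 a)   [square of b] = y^2*z^2 - 2*x*y*z + x^2 - 2
and tr(b^2 a b^2 a^3) = tr(a) * tr(a b^2 a b^2 a) - tr(a b^2 a b^2)   [square of a] = x^2*y^2*z^2 - 2*x^3*y*z - x*y^3*z + x^4 + x^2*y^2 - y^2*z^2 + 4*x*y*z - 4*x^2 + 2
and tr(b^2 a^4 b^2 a) = tr(a) * tr(b^2 a b^2 a^3) - tr(b^2 a b^2 a^2)   [square of a] = x^3*y^2*z^2 - 2*x^4*y*z - x^2*y^3*z + x^5 + x^3*y^2 - 2*x*y^2*z^2 + 6*x^2*y*z + y^3*z - 5*x^3 - x*y^2 - 2*y*z + 5*x
and tr(b a^4 b^2 a^-1 b) = tr(b^2 a^4 b^2) * tr(a) - tr(b^2 a^4 b^2 a)   [inverse elimination on a] = x^4*y^3*z - x^5*y^2 - x^3*y^4 - x^3*y^2*z^2 - x^2*y^3*z + 5*x^3*y^2 + x*y^4 + 2*x*y^2*z^2 - 2*x^2*y*z - y^3*z + x^3 - 3*x*y^2 + 2*y*z - 3*x
tr(b^2 a b a^3) = tr(a) * tr(a b^2 a b a) - tr(a b^2 a b)   [square of a] = x^2*y*z^2 - x^3*z - x*y^2*z - y*z^2 + 2*x*z + y
tr(b a b a^4 b) = tr(a) * tr(b^2 a b a^3) - tr(b^2 a b a^2)   [square of a] = x^3*y*z^2 - x^4*z - x^2*y^2*z - 2*x*y*z^2 + 3*x^2*z + y^2*z + x*y - z
tr(b a b a^2) = tr(a) * tr(b a b a) - tr(b a b)   [square of a] = x*z^2 - y*z - x
tr(a b a b a^2) = tr(a) * tr(b a b a^2) - tr(b a b a)   [square of a] = x^2*z^2 - x*y*z - x^2 - z^2 + 2
tr(b a b a^4) = tr(a) * tr(a b a b a^2) - tr(a b a b a)   [square of a] = x^3*z^2 - x^2*y*z - x^3 - 2*x*z^2 + y*z + 3*x
next, tr(b a b a^4 b^2) = tr(b) * tr(b a b a^4 b) - tr(b a b a^4)   [square of b] = x^3*y^2*z^2 - x^4*y*z - x^2*y^3*z - x^3*z^2 - 2*x*y^2*z^2 + 4*x^2*y*z + y^3*z + x^3 + x*y^2 + 2*x*z^2 - 2*y*z - 3*x
tr(b a b a b a) = tr(a b) * tr(a b a b) - tr(a^-1 b^-1)   [split at a repeated a] = z^3 - 3*z
next, tr(b a b a b a^2) = tr(a) * tr(b a b a b a) - tr(b a b a b)   [square of a] = x*z^3 - y*z^2 - 2*x*z + y
next, tr(a^2 b a b a b a) = tr(a) * tr(b a b a b a^2) - tr(b a b a b a)   [square of a] = x^2*z^3 - x*y*z^2 - 2*x^2*z - z^3 + x*y + 3*z
tr(a b a b a^4 b) = tr(a) * tr(a^2 b a b a b a) - tr(a^2 b a b a b)   [square of a] = x^3*z^3 - x^2*y*z^2 - 2*x^3*z - 2*x*z^3 + x^2*y + y*z^2 + 5*x*z - y
tr(a b a b a^4) = tr(a) * tr(b a b a^4) - tr(b a b a^3)   [square of a] = x^4*z^2 - x^3*y*z - x^4 - 3*x^2*z^2 + 2*x*y*z + 4*x^2 + z^2 - 2
next, tr(b a b a^4 b^2 a) = tr(b) * tr(a b a b a^4 b) - tr(a b a b a^4)   [square of b] = x^3*y*z^3 - x^4*z^2 - x^2*y^2*z^2 - x^3*y*z - 2*x*y*z^3 + x^4 + x^2*y^2 + 3*x^2*z^2 + y^2*z^2 + 3*x*y*z - 4*x^2 - y^2 - z^2 + 2
tr(b a^4 b^2 a^-1 b a) = tr(b a b a^4 b^2) * tr(a) - tr(b a b a^4 b^2 a)   [inverse elimination on a] = x^4*y^2*z^2 - x^5*y*z - x^3*y^3*z - x^3*y*z^3 - x^2*y^2*z^2 + 5*x^3*y*z + x*y^3*z + 2*x*y*z^3 - x^2*z^2 - y^2*z^2 - 5*x*y*z + x^2 + y^2 + z^2 - 2
and tr(b a^4 b^2 a^-1 b a^-1) = tr(b a^4 b^2 a^-1 b) * tr(a) - tr(b a^4 b^2 a^-1 b a)   [inverse elimination on a] = x^5*y^3*z - x^6*y^2 - x^4*y^4 - 2*x^4*y^2*z^2 + x^5*y*z + x^3*y*z^3 + 5*x^4*y^2 + x^2*y^4 + 3*x^2*y^2*z^2 - 7*x^3*y*z - 2*x*y^3*z - 2*x*y*z^3 + x^4 - 3*x^2*y^2 + x^2*z^2 + y^2*z^2 + 7*x*y*z - 4*x^2 - y^2 - z^2 + 2
and tr(a^-1 b a^4 b^2 a^-1 b a^-1) = tr(b a^4 b^2 a^-1 b a^-1) * tr(a) - tr(b a^4 b^2 a^-1 b)   [inverse elimination on a] = x^6*y^3*z - x^7*y^2 - x^5*y^4 - 2*x^5*y^2*z^2 + x^6*y*z - x^4*y^3*z + x^4*y*z^3 + 6*x^5*y^2 + 2*x^3*y^4 + 4*x^3*y^2*z^2 - 7*x^4*y*z - x^2*y^3*z - 2*x^2*y*z^3 + x^5 - 8*x^3*y^2 + x^3*z^2 - x*y^4 - x*y^2*z^2 + 9*x^2*y*z + y^3*z - 5*x^3 + 2*x*y^2 - x*z^2 - 2*y*z + 5*x
and tr(b^2 a^-1 b a^-3 b a^4) = tr(a^-1 b a^4 b^2 a^-1 b a^-1) * tr(a) - tr(a^-1 b a^4 b^2 a^-1 b)   [inverse elimination on a] = x^7*y^3*z - x^8*y^2 - x^6*y^4 - 2*x^6*y^2*z^2 + x^7*y*z - 2*x^5*y^3*z + x^5*y*z^3 + 7*x^6*y^2 + 3*x^4*y^4 + 6*x^4*y^2*z^2 - 8*x^5*y*z - x^3*y^3*z - 3*x^3*y*z^3 + x^6 - 13*x^4*y^2 + x^4*z^2 - 2*x^2*y^4 - 4*x^2*y^2*z^2 + 16*x^3*y*z + 3*x*y^3*z + 2*x*y*z^3 - 6*x^4 + 5*x^2*y^2 - 2*x^2*z^2 - y^2*z^2 - 9*x*y*z + 9*x^2 + y^2 + z^2 - 2

x^7*y^3*z - x^8*y^2 - x^6*y^4 - 2*x^6*y^2*z^2 + x^7*y*z - 2*x^5*y^3*z + x^5*y*z^3 + 7*x^6*y^2 + 3*x^4*y^4 + 6*x^4*y^2*z^2 - 8*x^5*y*z - x^3*y^3*z - 3*x^3*y*z^3 + x^6 - 13*x^4*y^2 + x^4*z^2 - 2*x^2*y^4 - 4*x^2*y^2*z^2 + 16*x^3*y*z + 3*x*y^3*z + 2*x*y*z^3 - 6*x^4 + 5*x^2*y^2 - 2*x^2*z^2 - y^2*z^2 - 9*x*y*z + 9*x^2 + y^2 + z^2 - 2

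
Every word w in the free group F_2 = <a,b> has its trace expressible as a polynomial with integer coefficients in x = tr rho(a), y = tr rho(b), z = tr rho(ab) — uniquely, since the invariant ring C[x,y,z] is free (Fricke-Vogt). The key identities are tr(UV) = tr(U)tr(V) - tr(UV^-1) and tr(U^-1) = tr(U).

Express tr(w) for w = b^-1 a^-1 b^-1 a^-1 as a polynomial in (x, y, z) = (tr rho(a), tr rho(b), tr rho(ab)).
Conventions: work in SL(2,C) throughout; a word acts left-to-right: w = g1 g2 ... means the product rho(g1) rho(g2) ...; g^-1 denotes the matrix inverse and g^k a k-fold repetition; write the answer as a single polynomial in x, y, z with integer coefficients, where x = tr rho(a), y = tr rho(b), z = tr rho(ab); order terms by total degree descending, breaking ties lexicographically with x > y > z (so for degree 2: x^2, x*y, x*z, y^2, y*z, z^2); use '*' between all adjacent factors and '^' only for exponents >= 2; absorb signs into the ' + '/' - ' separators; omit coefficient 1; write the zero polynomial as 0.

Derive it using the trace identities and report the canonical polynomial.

trace(a^-1) = trace(a) = x
apply: trace(a^-1 b) = trace(b) trace(a) - trace(b a)  (eliminate a^-1) = x*y - z
trace(a^-1 b^-1) = trace(a^-1) trace(b) - trace(a^-1 b)  (eliminate b^-1) = z
trace(a^-1 b^-1 a^-1) = trace(a^-1 b^-1) trace(a) - trace(a^-1 b^-1 a)  (eliminate a^-1) = x*z - y
use: trace(a b a b) = trace(a b) trace(a b) - trace(1)  (split on a) = z^2 - 2
trace(b^-1 a b a) = trace(a b a) trace(b) - trace(a b a b)  (eliminate b^-1) = x*y*z - y^2 - z^2 + 2
use: trace(b a^-1 b^-1 a) = trace(b^-1 a b) trace(a) - trace(b^-1 a b a)  (eliminate a^-1) = -x*y*z + x^2 + y^2 + z^2 - 2
trace(a^-1 b^-1 a^-1 b) = trace(b a^-1 b^-1) trace(a) - trace(b a^-1 b^-1 a)  (eliminate a^-1) = x*y*z - y^2 - z^2 + 2
trace(b^-1 a^-1 b^-1 a^-1) = trace(a^-1 b^-1 a^-1) trace(b) - trace(a^-1 b^-1 a^-1 b)  (eliminate b^-1) = z^2 - 2

z^2 - 2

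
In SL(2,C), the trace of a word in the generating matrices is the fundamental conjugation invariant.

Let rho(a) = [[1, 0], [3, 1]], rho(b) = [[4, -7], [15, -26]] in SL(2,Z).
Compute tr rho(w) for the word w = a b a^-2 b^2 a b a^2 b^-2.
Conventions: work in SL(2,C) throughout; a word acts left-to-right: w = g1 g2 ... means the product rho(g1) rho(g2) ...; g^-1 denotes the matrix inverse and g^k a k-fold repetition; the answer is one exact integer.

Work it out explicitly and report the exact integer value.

369432839

rho(a) = [[1, 0], [3, 1]]
... * rho(b) = [[4, -7], [15, -26]]  ->  [[4, -7], [27, -47]]
... * rho(a^-1) = [[1, 0], [-3, 1]]  ->  [[25, -7], [168, -47]]
... * rho(a^-1) = [[1, 0], [-3, 1]]  ->  [[46, -7], [309, -47]]
... * rho(b) = [[4, -7], [15, -26]]  ->  [[79, -140], [531, -941]]
... * rho(b) = [[4, -7], [15, -26]]  ->  [[-1784, 3087], [-11991, 20749]]
... * rho(a) = [[1, 0], [3, 1]]  ->  [[7477, 3087], [50256, 20749]]
... * rho(b) = [[4, -7], [15, -26]]  ->  [[76213, -132601], [512259, -891266]]
... * rho(a) = [[1, 0], [3, 1]]  ->  [[-321590, -132601], [-2161539, -891266]]
... * rho(a) = [[1, 0], [3, 1]]  ->  [[-719393, -132601], [-4835337, -891266]]
... * rho(b^-1) = [[-26, 7], [-15, 4]]  ->  [[20693233, -5566155], [139087752, -37412423]]
... * rho(b^-1) = [[-26, 7], [-15, 4]]  ->  [[-454531733, 122588011], [-3055095207, 823964572]]
tr = -454531733 + 823964572 = 369432839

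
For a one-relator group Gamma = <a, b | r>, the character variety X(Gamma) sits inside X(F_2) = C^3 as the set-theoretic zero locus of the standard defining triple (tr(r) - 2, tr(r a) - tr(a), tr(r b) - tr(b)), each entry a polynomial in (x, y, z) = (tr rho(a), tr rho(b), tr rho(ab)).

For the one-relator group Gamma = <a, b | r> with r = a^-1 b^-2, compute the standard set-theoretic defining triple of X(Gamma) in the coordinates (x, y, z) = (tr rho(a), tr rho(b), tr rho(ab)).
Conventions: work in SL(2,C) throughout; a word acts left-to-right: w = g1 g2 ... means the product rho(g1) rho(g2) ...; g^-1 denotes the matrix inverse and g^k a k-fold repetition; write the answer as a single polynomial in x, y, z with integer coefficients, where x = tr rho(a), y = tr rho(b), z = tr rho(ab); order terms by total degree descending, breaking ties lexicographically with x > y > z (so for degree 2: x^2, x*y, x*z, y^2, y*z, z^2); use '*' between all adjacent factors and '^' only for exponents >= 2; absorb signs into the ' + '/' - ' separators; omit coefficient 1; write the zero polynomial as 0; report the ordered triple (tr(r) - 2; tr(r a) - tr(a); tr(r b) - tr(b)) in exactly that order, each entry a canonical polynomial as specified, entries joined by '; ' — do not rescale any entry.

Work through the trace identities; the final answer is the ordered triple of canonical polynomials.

and trace(b^-1) = trace(b) = y
trace(b^-2) = trace(b^-1)*trace(b) - trace(1) = y^2 - 2
trace(b^-1 a) = trace(a)*trace(b) - trace(a b) = x*y - z
next, trace(b^-2 a) = trace(b^-1 a)*trace(b) - trace(b^-1 a b) = x*y^2 - y*z - x
trace(a^-1 b^-2) = trace(b^-2)*trace(a) - trace(b^-2 a) = y*z - x
assemble the triple (trace(r) - 2; trace(r a) - x; trace(r b) - y)

y*z - x - 2; y^2 - x - 2; -y + z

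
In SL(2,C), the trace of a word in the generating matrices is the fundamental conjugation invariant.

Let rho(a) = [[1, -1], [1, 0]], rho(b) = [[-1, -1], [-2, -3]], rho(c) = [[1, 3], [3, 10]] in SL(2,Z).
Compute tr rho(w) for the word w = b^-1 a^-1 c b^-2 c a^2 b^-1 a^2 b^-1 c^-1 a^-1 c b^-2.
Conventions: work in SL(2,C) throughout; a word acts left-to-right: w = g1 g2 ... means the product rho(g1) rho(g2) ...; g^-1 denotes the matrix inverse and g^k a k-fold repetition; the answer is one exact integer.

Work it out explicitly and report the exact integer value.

4416

rho(b^-1) = [[-3, 1], [2, -1]]
... * rho(a^-1) = [[0, 1], [-1, 1]]  ->  [[-1, -2], [1, 1]]
... * rho(c) = [[1, 3], [3, 10]]  ->  [[-7, -23], [4, 13]]
... * rho(b^-1) = [[-3, 1], [2, -1]]  ->  [[-25, 16], [14, -9]]
... * rho(b^-1) = [[-3, 1], [2, -1]]  ->  [[107, -41], [-60, 23]]
... * rho(c) = [[1, 3], [3, 10]]  ->  [[-16, -89], [9, 50]]
... * rho(a) = [[1, -1], [1, 0]]  ->  [[-105, 16], [59, -9]]
... * rho(a) = [[1, -1], [1, 0]]  ->  [[-89, 105], [50, -59]]
... * rho(b^-1) = [[-3, 1], [2, -1]]  ->  [[477, -194], [-268, 109]]
... * rho(a) = [[1, -1], [1, 0]]  ->  [[283, -477], [-159, 268]]
... * rho(a) = [[1, -1], [1, 0]]  ->  [[-194, -283], [109, 159]]
... * rho(b^-1) = [[-3, 1], [2, -1]]  ->  [[16, 89], [-9, -50]]
... * rho(c^-1) = [[10, -3], [-3, 1]]  ->  [[-107, 41], [60, -23]]
... * rho(a^-1) = [[0, 1], [-1, 1]]  ->  [[-41, -66], [23, 37]]
... * rho(c) = [[1, 3], [3, 10]]  ->  [[-239, -783], [134, 439]]
... * rho(b^-1) = [[-3, 1], [2, -1]]  ->  [[-849, 544], [476, -305]]
... * rho(b^-1) = [[-3, 1], [2, -1]]  ->  [[3635, -1393], [-2038, 781]]
tr = 3635 + 781 = 4416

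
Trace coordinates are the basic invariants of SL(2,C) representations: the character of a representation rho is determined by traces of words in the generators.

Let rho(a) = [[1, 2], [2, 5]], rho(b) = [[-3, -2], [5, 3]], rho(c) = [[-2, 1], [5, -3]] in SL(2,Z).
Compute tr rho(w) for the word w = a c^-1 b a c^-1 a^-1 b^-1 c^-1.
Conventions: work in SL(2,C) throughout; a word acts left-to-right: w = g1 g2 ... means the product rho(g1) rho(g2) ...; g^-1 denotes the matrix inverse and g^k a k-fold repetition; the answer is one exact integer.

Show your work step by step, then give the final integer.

rho(a) = [[1, 2], [2, 5]]
... * rho(c^-1) = [[-3, -1], [-5, -2]]  ->  [[-13, -5], [-31, -12]]
... * rho(b) = [[-3, -2], [5, 3]]  ->  [[14, 11], [33, 26]]
... * rho(a) = [[1, 2], [2, 5]]  ->  [[36, 83], [85, 196]]
... * rho(c^-1) = [[-3, -1], [-5, -2]]  ->  [[-523, -202], [-1235, -477]]
... * rho(a^-1) = [[5, -2], [-2, 1]]  ->  [[-2211, 844], [-5221, 1993]]
... * rho(b^-1) = [[3, 2], [-5, -3]]  ->  [[-10853, -6954], [-25628, -16421]]
... * rho(c^-1) = [[-3, -1], [-5, -2]]  ->  [[67329, 24761], [158989, 58470]]
tr = 67329 + 58470 = 125799

125799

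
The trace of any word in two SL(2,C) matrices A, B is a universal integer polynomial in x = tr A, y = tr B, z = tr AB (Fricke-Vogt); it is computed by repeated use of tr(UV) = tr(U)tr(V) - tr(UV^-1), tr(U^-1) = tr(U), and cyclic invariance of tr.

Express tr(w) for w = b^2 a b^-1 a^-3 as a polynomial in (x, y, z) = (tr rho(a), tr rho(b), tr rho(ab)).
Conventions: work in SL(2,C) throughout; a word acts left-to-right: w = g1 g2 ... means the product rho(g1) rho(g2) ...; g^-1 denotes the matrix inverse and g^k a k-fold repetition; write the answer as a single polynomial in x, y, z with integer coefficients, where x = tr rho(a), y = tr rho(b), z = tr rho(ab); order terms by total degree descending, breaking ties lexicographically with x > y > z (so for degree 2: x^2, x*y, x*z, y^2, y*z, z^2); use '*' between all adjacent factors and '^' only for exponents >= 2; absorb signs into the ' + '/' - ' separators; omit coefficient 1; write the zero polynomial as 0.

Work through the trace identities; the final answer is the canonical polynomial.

-x^3*y^2*z + x^4*y + x^2*y^3 + x^2*y*z^2 + x*y^2*z - 4*x^2*y - y^3 - y*z^2 - x*z + 3*y

tr(b^2) = tr(b) tr(b) - tr(1) = y^2 - 2
tr(a b^2) = tr(b) tr(a b) - tr(a) = y*z - x
tr(b^2 a b) = tr(b) tr(a b^2) - tr(a b) = y^2*z - x*y - z
tr(a b a b) = tr(a b) tr(a b) - tr(1) = z^2 - 2
so tr(a b a) = tr(a) tr(b a) - tr(b) = x*z - y
tr(b^2 a b a) = tr(b) tr(a b a b) - tr(a b a) = y*z^2 - x*z - y
reduce: tr(a^-1 b^2 a b) = tr(b^2 a b) tr(a) - tr(b^2 a b a) = x*y^2*z - x^2*y - y*z^2 + y
so tr(b^2 a b^-1 a^-1) = tr(a^-1 b^2 a) tr(b) - tr(a^-1 b^2 a b) = -x*y^2*z + x^2*y + y^3 + y*z^2 - 3*y
so tr(a^-2 b^2 a b^-1) = tr(b^2 a b^-1 a^-1) tr(a) - tr(b^2 a b^-1) = -x^2*y^2*z + x^3*y + x*y^3 + x*y*z^2 - 3*x*y - z
tr(b^2 a b^-1 a^-3) = tr(a^-2 b^2 a b^-1) tr(a) - tr(a^-2 b^2 a b^-1 a) = -x^3*y^2*z + x^4*y + x^2*y^3 + x^2*y*z^2 + x*y^2*z - 4*x^2*y - y^3 - y*z^2 - x*z + 3*y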